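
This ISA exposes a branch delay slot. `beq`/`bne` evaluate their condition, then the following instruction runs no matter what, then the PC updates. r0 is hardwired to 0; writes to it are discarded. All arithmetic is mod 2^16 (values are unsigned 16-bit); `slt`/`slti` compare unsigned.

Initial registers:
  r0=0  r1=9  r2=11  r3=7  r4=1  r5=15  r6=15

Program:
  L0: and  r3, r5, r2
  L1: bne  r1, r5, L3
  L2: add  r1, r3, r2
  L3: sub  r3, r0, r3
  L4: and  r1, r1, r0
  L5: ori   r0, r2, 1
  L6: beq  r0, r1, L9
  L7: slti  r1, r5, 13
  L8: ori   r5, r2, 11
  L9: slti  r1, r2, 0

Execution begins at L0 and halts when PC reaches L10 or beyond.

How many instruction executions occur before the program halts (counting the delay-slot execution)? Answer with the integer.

[0] and  r3, r5, r2  →  {r0:0, r1:9, r2:11, r3:11, r4:1, r5:15, r6:15}
[1] bne  r1, r5, L3  →  {r0:0, r1:9, r2:11, r3:11, r4:1, r5:15, r6:15}  ⟨branch taken⟩
[2] add  r1, r3, r2  →  {r0:0, r1:22, r2:11, r3:11, r4:1, r5:15, r6:15}
[3] sub  r3, r0, r3  →  {r0:0, r1:22, r2:11, r3:65525, r4:1, r5:15, r6:15}
[4] and  r1, r1, r0  →  {r0:0, r1:0, r2:11, r3:65525, r4:1, r5:15, r6:15}
[5] ori   r0, r2, 1  →  {r0:0, r1:0, r2:11, r3:65525, r4:1, r5:15, r6:15}
[6] beq  r0, r1, L9  →  {r0:0, r1:0, r2:11, r3:65525, r4:1, r5:15, r6:15}  ⟨branch taken⟩
[7] slti  r1, r5, 13  →  {r0:0, r1:0, r2:11, r3:65525, r4:1, r5:15, r6:15}
[9] slti  r1, r2, 0  →  {r0:0, r1:0, r2:11, r3:65525, r4:1, r5:15, r6:15}

9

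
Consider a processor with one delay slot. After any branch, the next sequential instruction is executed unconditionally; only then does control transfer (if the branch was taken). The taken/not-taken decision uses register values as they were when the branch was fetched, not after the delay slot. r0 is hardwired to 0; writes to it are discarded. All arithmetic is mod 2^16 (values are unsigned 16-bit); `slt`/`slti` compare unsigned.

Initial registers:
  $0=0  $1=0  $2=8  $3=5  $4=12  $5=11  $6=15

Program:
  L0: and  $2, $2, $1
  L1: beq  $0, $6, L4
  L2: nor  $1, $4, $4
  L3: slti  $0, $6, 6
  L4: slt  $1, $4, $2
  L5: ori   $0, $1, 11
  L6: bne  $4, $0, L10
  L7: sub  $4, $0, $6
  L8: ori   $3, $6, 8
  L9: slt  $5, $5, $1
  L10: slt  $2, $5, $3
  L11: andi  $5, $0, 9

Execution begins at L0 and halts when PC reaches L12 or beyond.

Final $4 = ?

[0] and  $2, $2, $1  →  {$0:0, $1:0, $2:0, $3:5, $4:12, $5:11, $6:15}
[1] beq  $0, $6, L4  →  {$0:0, $1:0, $2:0, $3:5, $4:12, $5:11, $6:15}  ⟨branch fallthrough⟩
[2] nor  $1, $4, $4  →  {$0:0, $1:65523, $2:0, $3:5, $4:12, $5:11, $6:15}
[3] slti  $0, $6, 6  →  {$0:0, $1:65523, $2:0, $3:5, $4:12, $5:11, $6:15}
[4] slt  $1, $4, $2  →  {$0:0, $1:0, $2:0, $3:5, $4:12, $5:11, $6:15}
[5] ori   $0, $1, 11  →  {$0:0, $1:0, $2:0, $3:5, $4:12, $5:11, $6:15}
[6] bne  $4, $0, L10  →  {$0:0, $1:0, $2:0, $3:5, $4:12, $5:11, $6:15}  ⟨branch taken⟩
[7] sub  $4, $0, $6  →  {$0:0, $1:0, $2:0, $3:5, $4:65521, $5:11, $6:15}
[10] slt  $2, $5, $3  →  {$0:0, $1:0, $2:0, $3:5, $4:65521, $5:11, $6:15}
[11] andi  $5, $0, 9  →  {$0:0, $1:0, $2:0, $3:5, $4:65521, $5:0, $6:15}

65521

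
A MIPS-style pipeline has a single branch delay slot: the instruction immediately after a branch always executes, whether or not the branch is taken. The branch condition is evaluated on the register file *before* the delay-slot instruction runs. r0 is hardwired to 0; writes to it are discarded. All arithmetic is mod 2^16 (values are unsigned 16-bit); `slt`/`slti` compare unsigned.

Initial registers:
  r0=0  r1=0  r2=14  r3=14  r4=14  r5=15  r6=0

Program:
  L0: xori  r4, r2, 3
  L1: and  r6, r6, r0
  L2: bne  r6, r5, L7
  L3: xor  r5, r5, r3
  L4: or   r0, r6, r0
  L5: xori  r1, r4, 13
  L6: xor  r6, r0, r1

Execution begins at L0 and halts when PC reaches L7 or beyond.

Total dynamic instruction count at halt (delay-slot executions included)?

4

PC=0  xori  r4, r2, 3        | r0=0 r1=0 r2=14 r3=14 r4=13 r5=15 r6=0
PC=1  and  r6, r6, r0        | r0=0 r1=0 r2=14 r3=14 r4=13 r5=15 r6=0
PC=2  bne  r6, r5, L7        | r0=0 r1=0 r2=14 r3=14 r4=13 r5=15 r6=0  [TAKEN]
PC=3  xor  r5, r5, r3        | r0=0 r1=0 r2=14 r3=14 r4=13 r5=1 r6=0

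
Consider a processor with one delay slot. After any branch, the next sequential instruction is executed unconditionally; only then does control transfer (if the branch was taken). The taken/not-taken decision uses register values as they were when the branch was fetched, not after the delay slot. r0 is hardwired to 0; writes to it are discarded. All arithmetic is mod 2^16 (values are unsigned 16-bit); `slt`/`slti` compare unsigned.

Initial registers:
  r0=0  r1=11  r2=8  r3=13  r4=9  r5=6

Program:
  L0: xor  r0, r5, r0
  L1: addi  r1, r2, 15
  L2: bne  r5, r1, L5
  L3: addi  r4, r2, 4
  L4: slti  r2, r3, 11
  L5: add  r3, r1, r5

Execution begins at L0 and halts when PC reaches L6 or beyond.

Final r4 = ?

  step pc=0: xor  r0, r5, r0  regs=(0,11,8,13,9,6)
  step pc=1: addi  r1, r2, 15  regs=(0,23,8,13,9,6)
  step pc=2: bne  r5, r1, L5  cond=T  regs=(0,23,8,13,9,6)
  step pc=3: addi  r4, r2, 4  regs=(0,23,8,13,12,6)
  step pc=5: add  r3, r1, r5  regs=(0,23,8,29,12,6)

12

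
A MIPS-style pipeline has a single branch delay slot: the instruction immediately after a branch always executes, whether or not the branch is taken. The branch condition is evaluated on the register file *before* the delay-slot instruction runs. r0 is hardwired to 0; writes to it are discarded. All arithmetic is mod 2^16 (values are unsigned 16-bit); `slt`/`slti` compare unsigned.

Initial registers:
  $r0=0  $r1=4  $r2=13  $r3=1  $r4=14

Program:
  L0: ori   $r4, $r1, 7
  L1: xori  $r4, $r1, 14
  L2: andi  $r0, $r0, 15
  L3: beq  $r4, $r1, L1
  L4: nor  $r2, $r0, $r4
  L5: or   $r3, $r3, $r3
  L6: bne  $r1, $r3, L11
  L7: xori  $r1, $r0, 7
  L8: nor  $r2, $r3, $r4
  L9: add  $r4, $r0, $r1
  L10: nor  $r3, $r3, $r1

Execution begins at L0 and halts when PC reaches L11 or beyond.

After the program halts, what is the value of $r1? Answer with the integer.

7

#0 ori   $r4, $r1, 7 ; 0/4/13/1/7
#1 xori  $r4, $r1, 14 ; 0/4/13/1/10
#2 andi  $r0, $r0, 15 ; 0/4/13/1/10
#3 beq  $r4, $r1, L1 ; 0/4/13/1/10 ; →fallthru
#4 nor  $r2, $r0, $r4 ; 0/4/65525/1/10
#5 or   $r3, $r3, $r3 ; 0/4/65525/1/10
#6 bne  $r1, $r3, L11 ; 0/4/65525/1/10 ; →target
#7 xori  $r1, $r0, 7 ; 0/7/65525/1/10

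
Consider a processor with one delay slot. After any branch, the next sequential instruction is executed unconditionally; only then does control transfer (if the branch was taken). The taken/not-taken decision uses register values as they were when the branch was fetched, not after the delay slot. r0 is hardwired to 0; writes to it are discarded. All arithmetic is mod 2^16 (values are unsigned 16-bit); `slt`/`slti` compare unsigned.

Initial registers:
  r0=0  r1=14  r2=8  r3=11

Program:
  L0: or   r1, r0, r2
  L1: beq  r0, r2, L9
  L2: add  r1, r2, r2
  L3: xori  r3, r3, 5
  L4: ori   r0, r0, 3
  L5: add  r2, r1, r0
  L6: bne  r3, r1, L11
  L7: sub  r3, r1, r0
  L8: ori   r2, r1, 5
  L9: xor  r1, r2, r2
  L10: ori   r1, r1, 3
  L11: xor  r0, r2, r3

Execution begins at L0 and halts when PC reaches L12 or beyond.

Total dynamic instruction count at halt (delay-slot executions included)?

9

#0 or   r1, r0, r2 ; 0/8/8/11
#1 beq  r0, r2, L9 ; 0/8/8/11 ; →fallthru
#2 add  r1, r2, r2 ; 0/16/8/11
#3 xori  r3, r3, 5 ; 0/16/8/14
#4 ori   r0, r0, 3 ; 0/16/8/14
#5 add  r2, r1, r0 ; 0/16/16/14
#6 bne  r3, r1, L11 ; 0/16/16/14 ; →target
#7 sub  r3, r1, r0 ; 0/16/16/16
#11 xor  r0, r2, r3 ; 0/16/16/16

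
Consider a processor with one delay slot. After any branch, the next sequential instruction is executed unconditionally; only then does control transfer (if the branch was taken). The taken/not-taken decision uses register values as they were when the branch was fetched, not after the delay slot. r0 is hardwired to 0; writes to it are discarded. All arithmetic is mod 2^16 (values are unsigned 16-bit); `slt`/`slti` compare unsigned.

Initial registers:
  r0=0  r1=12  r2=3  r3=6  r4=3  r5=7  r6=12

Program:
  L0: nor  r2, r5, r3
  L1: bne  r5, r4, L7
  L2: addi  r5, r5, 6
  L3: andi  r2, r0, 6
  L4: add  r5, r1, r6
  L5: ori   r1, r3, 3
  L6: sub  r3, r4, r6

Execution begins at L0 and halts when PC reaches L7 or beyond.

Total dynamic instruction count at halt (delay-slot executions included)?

3

#0 nor  r2, r5, r3 ; 0/12/65528/6/3/7/12
#1 bne  r5, r4, L7 ; 0/12/65528/6/3/7/12 ; →target
#2 addi  r5, r5, 6 ; 0/12/65528/6/3/13/12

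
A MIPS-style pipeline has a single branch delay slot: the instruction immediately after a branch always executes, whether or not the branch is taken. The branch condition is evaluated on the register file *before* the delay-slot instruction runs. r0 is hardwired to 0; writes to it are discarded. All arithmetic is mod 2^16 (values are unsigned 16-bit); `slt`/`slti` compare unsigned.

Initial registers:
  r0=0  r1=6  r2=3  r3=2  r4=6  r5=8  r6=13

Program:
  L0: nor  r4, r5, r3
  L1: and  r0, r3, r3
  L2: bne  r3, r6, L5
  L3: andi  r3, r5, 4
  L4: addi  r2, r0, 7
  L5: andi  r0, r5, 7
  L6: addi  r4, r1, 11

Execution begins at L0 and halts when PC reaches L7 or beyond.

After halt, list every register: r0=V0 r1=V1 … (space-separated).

[0] nor  r4, r5, r3  →  {r0:0, r1:6, r2:3, r3:2, r4:65525, r5:8, r6:13}
[1] and  r0, r3, r3  →  {r0:0, r1:6, r2:3, r3:2, r4:65525, r5:8, r6:13}
[2] bne  r3, r6, L5  →  {r0:0, r1:6, r2:3, r3:2, r4:65525, r5:8, r6:13}  ⟨branch taken⟩
[3] andi  r3, r5, 4  →  {r0:0, r1:6, r2:3, r3:0, r4:65525, r5:8, r6:13}
[5] andi  r0, r5, 7  →  {r0:0, r1:6, r2:3, r3:0, r4:65525, r5:8, r6:13}
[6] addi  r4, r1, 11  →  {r0:0, r1:6, r2:3, r3:0, r4:17, r5:8, r6:13}

r0=0 r1=6 r2=3 r3=0 r4=17 r5=8 r6=13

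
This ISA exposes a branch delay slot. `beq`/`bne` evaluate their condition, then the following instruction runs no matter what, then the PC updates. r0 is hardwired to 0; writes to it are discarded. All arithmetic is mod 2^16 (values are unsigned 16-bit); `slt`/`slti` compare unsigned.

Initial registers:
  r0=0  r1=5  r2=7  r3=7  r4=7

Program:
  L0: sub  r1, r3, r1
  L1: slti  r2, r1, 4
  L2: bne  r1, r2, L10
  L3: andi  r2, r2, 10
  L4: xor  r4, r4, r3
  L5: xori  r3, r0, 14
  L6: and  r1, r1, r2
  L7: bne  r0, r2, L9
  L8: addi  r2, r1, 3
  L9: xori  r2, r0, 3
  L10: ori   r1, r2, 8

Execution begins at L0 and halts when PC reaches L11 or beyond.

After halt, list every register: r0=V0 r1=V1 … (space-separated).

r0=0 r1=8 r2=0 r3=7 r4=7

#0 sub  r1, r3, r1 ; 0/2/7/7/7
#1 slti  r2, r1, 4 ; 0/2/1/7/7
#2 bne  r1, r2, L10 ; 0/2/1/7/7 ; →target
#3 andi  r2, r2, 10 ; 0/2/0/7/7
#10 ori   r1, r2, 8 ; 0/8/0/7/7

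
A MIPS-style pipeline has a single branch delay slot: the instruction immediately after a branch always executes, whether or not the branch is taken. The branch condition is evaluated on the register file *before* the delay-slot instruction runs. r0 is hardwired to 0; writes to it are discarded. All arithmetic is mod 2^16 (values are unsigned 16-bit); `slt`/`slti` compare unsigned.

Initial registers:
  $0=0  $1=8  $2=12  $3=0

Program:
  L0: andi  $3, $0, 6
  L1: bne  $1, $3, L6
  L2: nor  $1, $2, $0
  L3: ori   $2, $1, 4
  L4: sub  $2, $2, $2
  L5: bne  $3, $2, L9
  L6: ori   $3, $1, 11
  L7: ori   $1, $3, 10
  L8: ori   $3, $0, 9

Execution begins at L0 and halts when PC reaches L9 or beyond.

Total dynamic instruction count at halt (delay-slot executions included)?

6

  step pc=0: andi  $3, $0, 6  regs=(0,8,12,0)
  step pc=1: bne  $1, $3, L6  cond=T  regs=(0,8,12,0)
  step pc=2: nor  $1, $2, $0  regs=(0,65523,12,0)
  step pc=6: ori   $3, $1, 11  regs=(0,65523,12,65531)
  step pc=7: ori   $1, $3, 10  regs=(0,65531,12,65531)
  step pc=8: ori   $3, $0, 9  regs=(0,65531,12,9)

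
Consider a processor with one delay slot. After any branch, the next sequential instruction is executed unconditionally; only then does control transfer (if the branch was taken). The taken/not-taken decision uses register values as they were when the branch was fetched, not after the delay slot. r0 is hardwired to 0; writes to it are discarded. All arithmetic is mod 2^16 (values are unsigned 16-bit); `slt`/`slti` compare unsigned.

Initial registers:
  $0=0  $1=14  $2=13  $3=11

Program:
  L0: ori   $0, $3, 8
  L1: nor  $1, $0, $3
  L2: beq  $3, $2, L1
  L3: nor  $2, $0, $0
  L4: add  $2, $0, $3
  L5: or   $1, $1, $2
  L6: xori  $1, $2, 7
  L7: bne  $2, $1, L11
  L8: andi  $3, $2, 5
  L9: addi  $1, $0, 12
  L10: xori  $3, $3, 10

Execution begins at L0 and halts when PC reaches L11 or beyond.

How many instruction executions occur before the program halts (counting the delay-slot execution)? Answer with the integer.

#0 ori   $0, $3, 8 ; 0/14/13/11
#1 nor  $1, $0, $3 ; 0/65524/13/11
#2 beq  $3, $2, L1 ; 0/65524/13/11 ; →fallthru
#3 nor  $2, $0, $0 ; 0/65524/65535/11
#4 add  $2, $0, $3 ; 0/65524/11/11
#5 or   $1, $1, $2 ; 0/65535/11/11
#6 xori  $1, $2, 7 ; 0/12/11/11
#7 bne  $2, $1, L11 ; 0/12/11/11 ; →target
#8 andi  $3, $2, 5 ; 0/12/11/1

9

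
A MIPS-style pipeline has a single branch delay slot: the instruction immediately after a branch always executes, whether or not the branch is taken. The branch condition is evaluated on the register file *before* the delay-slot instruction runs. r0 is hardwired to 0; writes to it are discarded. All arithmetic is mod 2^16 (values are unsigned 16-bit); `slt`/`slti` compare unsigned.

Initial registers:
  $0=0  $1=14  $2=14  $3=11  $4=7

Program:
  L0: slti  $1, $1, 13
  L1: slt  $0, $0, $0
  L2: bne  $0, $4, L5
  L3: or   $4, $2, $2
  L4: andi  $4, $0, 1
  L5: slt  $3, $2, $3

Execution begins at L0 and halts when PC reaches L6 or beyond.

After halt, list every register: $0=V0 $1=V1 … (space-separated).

PC=0  slti  $1, $1, 13       | $0=0 $1=0 $2=14 $3=11 $4=7
PC=1  slt  $0, $0, $0        | $0=0 $1=0 $2=14 $3=11 $4=7
PC=2  bne  $0, $4, L5        | $0=0 $1=0 $2=14 $3=11 $4=7  [TAKEN]
PC=3  or   $4, $2, $2        | $0=0 $1=0 $2=14 $3=11 $4=14
PC=5  slt  $3, $2, $3        | $0=0 $1=0 $2=14 $3=0 $4=14

$0=0 $1=0 $2=14 $3=0 $4=14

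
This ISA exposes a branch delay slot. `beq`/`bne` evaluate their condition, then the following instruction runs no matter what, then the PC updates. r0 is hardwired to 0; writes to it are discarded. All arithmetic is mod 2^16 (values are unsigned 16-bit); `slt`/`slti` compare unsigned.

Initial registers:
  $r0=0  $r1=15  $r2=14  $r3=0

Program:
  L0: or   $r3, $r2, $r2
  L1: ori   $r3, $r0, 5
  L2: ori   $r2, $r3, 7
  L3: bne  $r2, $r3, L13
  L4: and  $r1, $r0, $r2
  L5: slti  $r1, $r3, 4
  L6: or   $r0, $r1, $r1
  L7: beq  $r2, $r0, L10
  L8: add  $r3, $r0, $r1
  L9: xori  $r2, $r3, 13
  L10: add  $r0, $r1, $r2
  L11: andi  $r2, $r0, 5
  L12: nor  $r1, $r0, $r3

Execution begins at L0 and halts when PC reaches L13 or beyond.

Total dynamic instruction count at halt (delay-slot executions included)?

5

#0 or   $r3, $r2, $r2 ; 0/15/14/14
#1 ori   $r3, $r0, 5 ; 0/15/14/5
#2 ori   $r2, $r3, 7 ; 0/15/7/5
#3 bne  $r2, $r3, L13 ; 0/15/7/5 ; →target
#4 and  $r1, $r0, $r2 ; 0/0/7/5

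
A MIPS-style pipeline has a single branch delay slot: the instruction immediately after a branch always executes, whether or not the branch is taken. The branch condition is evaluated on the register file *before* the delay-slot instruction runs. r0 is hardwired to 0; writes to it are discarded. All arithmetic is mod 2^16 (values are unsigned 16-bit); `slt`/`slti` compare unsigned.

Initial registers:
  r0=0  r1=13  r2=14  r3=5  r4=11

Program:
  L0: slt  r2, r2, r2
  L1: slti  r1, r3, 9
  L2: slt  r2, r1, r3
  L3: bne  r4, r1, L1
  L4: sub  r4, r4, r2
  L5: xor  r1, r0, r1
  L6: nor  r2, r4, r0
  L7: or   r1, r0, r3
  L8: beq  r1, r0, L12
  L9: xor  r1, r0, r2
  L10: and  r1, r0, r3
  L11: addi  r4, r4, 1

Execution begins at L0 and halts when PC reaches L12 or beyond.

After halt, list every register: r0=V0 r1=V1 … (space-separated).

[0] slt  r2, r2, r2  →  {r0:0, r1:13, r2:0, r3:5, r4:11}
[1] slti  r1, r3, 9  →  {r0:0, r1:1, r2:0, r3:5, r4:11}
[2] slt  r2, r1, r3  →  {r0:0, r1:1, r2:1, r3:5, r4:11}
[3] bne  r4, r1, L1  →  {r0:0, r1:1, r2:1, r3:5, r4:11}  ⟨branch taken⟩
[4] sub  r4, r4, r2  →  {r0:0, r1:1, r2:1, r3:5, r4:10}
[1] slti  r1, r3, 9  →  {r0:0, r1:1, r2:1, r3:5, r4:10}
[2] slt  r2, r1, r3  →  {r0:0, r1:1, r2:1, r3:5, r4:10}
[3] bne  r4, r1, L1  →  {r0:0, r1:1, r2:1, r3:5, r4:10}  ⟨branch taken⟩
[4] sub  r4, r4, r2  →  {r0:0, r1:1, r2:1, r3:5, r4:9}
[1] slti  r1, r3, 9  →  {r0:0, r1:1, r2:1, r3:5, r4:9}
[2] slt  r2, r1, r3  →  {r0:0, r1:1, r2:1, r3:5, r4:9}
[3] bne  r4, r1, L1  →  {r0:0, r1:1, r2:1, r3:5, r4:9}  ⟨branch taken⟩
[4] sub  r4, r4, r2  →  {r0:0, r1:1, r2:1, r3:5, r4:8}
[1] slti  r1, r3, 9  →  {r0:0, r1:1, r2:1, r3:5, r4:8}
[2] slt  r2, r1, r3  →  {r0:0, r1:1, r2:1, r3:5, r4:8}
[3] bne  r4, r1, L1  →  {r0:0, r1:1, r2:1, r3:5, r4:8}  ⟨branch taken⟩
[4] sub  r4, r4, r2  →  {r0:0, r1:1, r2:1, r3:5, r4:7}
[1] slti  r1, r3, 9  →  {r0:0, r1:1, r2:1, r3:5, r4:7}
[2] slt  r2, r1, r3  →  {r0:0, r1:1, r2:1, r3:5, r4:7}
[3] bne  r4, r1, L1  →  {r0:0, r1:1, r2:1, r3:5, r4:7}  ⟨branch taken⟩
[4] sub  r4, r4, r2  →  {r0:0, r1:1, r2:1, r3:5, r4:6}
[1] slti  r1, r3, 9  →  {r0:0, r1:1, r2:1, r3:5, r4:6}
[2] slt  r2, r1, r3  →  {r0:0, r1:1, r2:1, r3:5, r4:6}
[3] bne  r4, r1, L1  →  {r0:0, r1:1, r2:1, r3:5, r4:6}  ⟨branch taken⟩
[4] sub  r4, r4, r2  →  {r0:0, r1:1, r2:1, r3:5, r4:5}
[1] slti  r1, r3, 9  →  {r0:0, r1:1, r2:1, r3:5, r4:5}
[2] slt  r2, r1, r3  →  {r0:0, r1:1, r2:1, r3:5, r4:5}
[3] bne  r4, r1, L1  →  {r0:0, r1:1, r2:1, r3:5, r4:5}  ⟨branch taken⟩
[4] sub  r4, r4, r2  →  {r0:0, r1:1, r2:1, r3:5, r4:4}
[1] slti  r1, r3, 9  →  {r0:0, r1:1, r2:1, r3:5, r4:4}
[2] slt  r2, r1, r3  →  {r0:0, r1:1, r2:1, r3:5, r4:4}
[3] bne  r4, r1, L1  →  {r0:0, r1:1, r2:1, r3:5, r4:4}  ⟨branch taken⟩
[4] sub  r4, r4, r2  →  {r0:0, r1:1, r2:1, r3:5, r4:3}
[1] slti  r1, r3, 9  →  {r0:0, r1:1, r2:1, r3:5, r4:3}
[2] slt  r2, r1, r3  →  {r0:0, r1:1, r2:1, r3:5, r4:3}
[3] bne  r4, r1, L1  →  {r0:0, r1:1, r2:1, r3:5, r4:3}  ⟨branch taken⟩
[4] sub  r4, r4, r2  →  {r0:0, r1:1, r2:1, r3:5, r4:2}
[1] slti  r1, r3, 9  →  {r0:0, r1:1, r2:1, r3:5, r4:2}
[2] slt  r2, r1, r3  →  {r0:0, r1:1, r2:1, r3:5, r4:2}
[3] bne  r4, r1, L1  →  {r0:0, r1:1, r2:1, r3:5, r4:2}  ⟨branch taken⟩
[4] sub  r4, r4, r2  →  {r0:0, r1:1, r2:1, r3:5, r4:1}
[1] slti  r1, r3, 9  →  {r0:0, r1:1, r2:1, r3:5, r4:1}
[2] slt  r2, r1, r3  →  {r0:0, r1:1, r2:1, r3:5, r4:1}
[3] bne  r4, r1, L1  →  {r0:0, r1:1, r2:1, r3:5, r4:1}  ⟨branch fallthrough⟩
[4] sub  r4, r4, r2  →  {r0:0, r1:1, r2:1, r3:5, r4:0}
[5] xor  r1, r0, r1  →  {r0:0, r1:1, r2:1, r3:5, r4:0}
[6] nor  r2, r4, r0  →  {r0:0, r1:1, r2:65535, r3:5, r4:0}
[7] or   r1, r0, r3  →  {r0:0, r1:5, r2:65535, r3:5, r4:0}
[8] beq  r1, r0, L12  →  {r0:0, r1:5, r2:65535, r3:5, r4:0}  ⟨branch fallthrough⟩
[9] xor  r1, r0, r2  →  {r0:0, r1:65535, r2:65535, r3:5, r4:0}
[10] and  r1, r0, r3  →  {r0:0, r1:0, r2:65535, r3:5, r4:0}
[11] addi  r4, r4, 1  →  {r0:0, r1:0, r2:65535, r3:5, r4:1}

r0=0 r1=0 r2=65535 r3=5 r4=1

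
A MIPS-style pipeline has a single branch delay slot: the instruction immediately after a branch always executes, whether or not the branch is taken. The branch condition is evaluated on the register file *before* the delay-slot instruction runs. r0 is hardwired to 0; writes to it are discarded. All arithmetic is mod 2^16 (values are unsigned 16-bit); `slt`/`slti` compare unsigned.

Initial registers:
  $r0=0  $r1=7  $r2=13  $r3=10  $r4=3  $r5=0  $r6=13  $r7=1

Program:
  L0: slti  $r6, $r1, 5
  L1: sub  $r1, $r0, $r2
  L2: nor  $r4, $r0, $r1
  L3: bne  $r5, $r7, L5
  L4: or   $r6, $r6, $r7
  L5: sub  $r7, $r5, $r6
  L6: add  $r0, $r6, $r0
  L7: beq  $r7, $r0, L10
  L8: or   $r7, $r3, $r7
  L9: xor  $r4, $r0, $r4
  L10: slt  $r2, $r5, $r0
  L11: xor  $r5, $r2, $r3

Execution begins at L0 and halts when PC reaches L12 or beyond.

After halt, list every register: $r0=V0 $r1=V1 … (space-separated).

PC=0  slti  $r6, $r1, 5      | $r0=0 $r1=7 $r2=13 $r3=10 $r4=3 $r5=0 $r6=0 $r7=1
PC=1  sub  $r1, $r0, $r2     | $r0=0 $r1=65523 $r2=13 $r3=10 $r4=3 $r5=0 $r6=0 $r7=1
PC=2  nor  $r4, $r0, $r1     | $r0=0 $r1=65523 $r2=13 $r3=10 $r4=12 $r5=0 $r6=0 $r7=1
PC=3  bne  $r5, $r7, L5      | $r0=0 $r1=65523 $r2=13 $r3=10 $r4=12 $r5=0 $r6=0 $r7=1  [TAKEN]
PC=4  or   $r6, $r6, $r7     | $r0=0 $r1=65523 $r2=13 $r3=10 $r4=12 $r5=0 $r6=1 $r7=1
PC=5  sub  $r7, $r5, $r6     | $r0=0 $r1=65523 $r2=13 $r3=10 $r4=12 $r5=0 $r6=1 $r7=65535
PC=6  add  $r0, $r6, $r0     | $r0=0 $r1=65523 $r2=13 $r3=10 $r4=12 $r5=0 $r6=1 $r7=65535
PC=7  beq  $r7, $r0, L10     | $r0=0 $r1=65523 $r2=13 $r3=10 $r4=12 $r5=0 $r6=1 $r7=65535  [not taken]
PC=8  or   $r7, $r3, $r7     | $r0=0 $r1=65523 $r2=13 $r3=10 $r4=12 $r5=0 $r6=1 $r7=65535
PC=9  xor  $r4, $r0, $r4     | $r0=0 $r1=65523 $r2=13 $r3=10 $r4=12 $r5=0 $r6=1 $r7=65535
PC=10 slt  $r2, $r5, $r0     | $r0=0 $r1=65523 $r2=0 $r3=10 $r4=12 $r5=0 $r6=1 $r7=65535
PC=11 xor  $r5, $r2, $r3     | $r0=0 $r1=65523 $r2=0 $r3=10 $r4=12 $r5=10 $r6=1 $r7=65535

$r0=0 $r1=65523 $r2=0 $r3=10 $r4=12 $r5=10 $r6=1 $r7=65535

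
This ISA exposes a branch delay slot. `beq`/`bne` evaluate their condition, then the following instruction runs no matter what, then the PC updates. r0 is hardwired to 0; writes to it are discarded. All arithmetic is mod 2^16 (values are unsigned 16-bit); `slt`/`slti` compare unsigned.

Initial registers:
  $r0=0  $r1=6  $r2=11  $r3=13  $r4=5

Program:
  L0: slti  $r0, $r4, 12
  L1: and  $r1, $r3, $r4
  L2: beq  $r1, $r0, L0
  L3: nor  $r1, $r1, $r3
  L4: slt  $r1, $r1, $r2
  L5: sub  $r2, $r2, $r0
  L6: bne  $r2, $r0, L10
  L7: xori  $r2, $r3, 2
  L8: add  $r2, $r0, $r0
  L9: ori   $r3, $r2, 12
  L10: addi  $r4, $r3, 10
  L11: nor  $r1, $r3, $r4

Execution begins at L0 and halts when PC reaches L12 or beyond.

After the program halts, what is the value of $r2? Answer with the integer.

15

PC=0  slti  $r0, $r4, 12     | $r0=0 $r1=6 $r2=11 $r3=13 $r4=5
PC=1  and  $r1, $r3, $r4     | $r0=0 $r1=5 $r2=11 $r3=13 $r4=5
PC=2  beq  $r1, $r0, L0      | $r0=0 $r1=5 $r2=11 $r3=13 $r4=5  [not taken]
PC=3  nor  $r1, $r1, $r3     | $r0=0 $r1=65522 $r2=11 $r3=13 $r4=5
PC=4  slt  $r1, $r1, $r2     | $r0=0 $r1=0 $r2=11 $r3=13 $r4=5
PC=5  sub  $r2, $r2, $r0     | $r0=0 $r1=0 $r2=11 $r3=13 $r4=5
PC=6  bne  $r2, $r0, L10     | $r0=0 $r1=0 $r2=11 $r3=13 $r4=5  [TAKEN]
PC=7  xori  $r2, $r3, 2      | $r0=0 $r1=0 $r2=15 $r3=13 $r4=5
PC=10 addi  $r4, $r3, 10     | $r0=0 $r1=0 $r2=15 $r3=13 $r4=23
PC=11 nor  $r1, $r3, $r4     | $r0=0 $r1=65504 $r2=15 $r3=13 $r4=23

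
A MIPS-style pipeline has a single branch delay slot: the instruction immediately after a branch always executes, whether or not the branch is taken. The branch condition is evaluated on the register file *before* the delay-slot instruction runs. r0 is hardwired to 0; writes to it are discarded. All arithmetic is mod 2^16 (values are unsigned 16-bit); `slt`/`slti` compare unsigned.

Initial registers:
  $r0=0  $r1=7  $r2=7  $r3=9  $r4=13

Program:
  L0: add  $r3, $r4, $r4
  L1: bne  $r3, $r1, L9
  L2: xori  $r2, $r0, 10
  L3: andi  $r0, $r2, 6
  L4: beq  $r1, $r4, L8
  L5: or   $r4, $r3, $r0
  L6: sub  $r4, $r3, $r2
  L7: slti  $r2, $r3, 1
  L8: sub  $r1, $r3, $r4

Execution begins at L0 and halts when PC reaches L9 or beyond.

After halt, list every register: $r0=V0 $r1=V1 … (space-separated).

  step pc=0: add  $r3, $r4, $r4  regs=(0,7,7,26,13)
  step pc=1: bne  $r3, $r1, L9  cond=T  regs=(0,7,7,26,13)
  step pc=2: xori  $r2, $r0, 10  regs=(0,7,10,26,13)

$r0=0 $r1=7 $r2=10 $r3=26 $r4=13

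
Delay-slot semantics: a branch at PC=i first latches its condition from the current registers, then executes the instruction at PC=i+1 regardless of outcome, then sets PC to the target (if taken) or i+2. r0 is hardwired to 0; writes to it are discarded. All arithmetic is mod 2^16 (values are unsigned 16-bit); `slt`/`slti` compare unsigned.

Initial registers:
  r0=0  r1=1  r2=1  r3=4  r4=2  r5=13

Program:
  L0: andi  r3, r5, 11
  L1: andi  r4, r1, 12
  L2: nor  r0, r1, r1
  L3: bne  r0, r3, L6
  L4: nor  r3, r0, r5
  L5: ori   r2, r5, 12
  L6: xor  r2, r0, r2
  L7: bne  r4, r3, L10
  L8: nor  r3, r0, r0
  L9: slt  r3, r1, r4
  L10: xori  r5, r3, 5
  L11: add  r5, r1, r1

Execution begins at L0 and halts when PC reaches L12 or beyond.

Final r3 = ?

65535

#0 andi  r3, r5, 11 ; 0/1/1/9/2/13
#1 andi  r4, r1, 12 ; 0/1/1/9/0/13
#2 nor  r0, r1, r1 ; 0/1/1/9/0/13
#3 bne  r0, r3, L6 ; 0/1/1/9/0/13 ; →target
#4 nor  r3, r0, r5 ; 0/1/1/65522/0/13
#6 xor  r2, r0, r2 ; 0/1/1/65522/0/13
#7 bne  r4, r3, L10 ; 0/1/1/65522/0/13 ; →target
#8 nor  r3, r0, r0 ; 0/1/1/65535/0/13
#10 xori  r5, r3, 5 ; 0/1/1/65535/0/65530
#11 add  r5, r1, r1 ; 0/1/1/65535/0/2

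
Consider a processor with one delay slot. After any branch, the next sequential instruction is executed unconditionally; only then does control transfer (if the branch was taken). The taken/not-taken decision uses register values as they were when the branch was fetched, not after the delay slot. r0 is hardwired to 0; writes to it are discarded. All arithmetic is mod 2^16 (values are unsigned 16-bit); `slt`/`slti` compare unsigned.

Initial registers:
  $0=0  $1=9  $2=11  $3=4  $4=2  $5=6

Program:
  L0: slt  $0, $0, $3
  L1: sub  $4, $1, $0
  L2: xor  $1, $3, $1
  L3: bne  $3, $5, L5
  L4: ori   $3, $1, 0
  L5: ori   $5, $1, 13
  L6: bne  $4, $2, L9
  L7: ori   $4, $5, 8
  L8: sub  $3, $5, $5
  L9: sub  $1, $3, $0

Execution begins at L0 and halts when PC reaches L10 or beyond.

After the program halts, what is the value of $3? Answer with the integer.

[0] slt  $0, $0, $3  →  {$0:0, $1:9, $2:11, $3:4, $4:2, $5:6}
[1] sub  $4, $1, $0  →  {$0:0, $1:9, $2:11, $3:4, $4:9, $5:6}
[2] xor  $1, $3, $1  →  {$0:0, $1:13, $2:11, $3:4, $4:9, $5:6}
[3] bne  $3, $5, L5  →  {$0:0, $1:13, $2:11, $3:4, $4:9, $5:6}  ⟨branch taken⟩
[4] ori   $3, $1, 0  →  {$0:0, $1:13, $2:11, $3:13, $4:9, $5:6}
[5] ori   $5, $1, 13  →  {$0:0, $1:13, $2:11, $3:13, $4:9, $5:13}
[6] bne  $4, $2, L9  →  {$0:0, $1:13, $2:11, $3:13, $4:9, $5:13}  ⟨branch taken⟩
[7] ori   $4, $5, 8  →  {$0:0, $1:13, $2:11, $3:13, $4:13, $5:13}
[9] sub  $1, $3, $0  →  {$0:0, $1:13, $2:11, $3:13, $4:13, $5:13}

13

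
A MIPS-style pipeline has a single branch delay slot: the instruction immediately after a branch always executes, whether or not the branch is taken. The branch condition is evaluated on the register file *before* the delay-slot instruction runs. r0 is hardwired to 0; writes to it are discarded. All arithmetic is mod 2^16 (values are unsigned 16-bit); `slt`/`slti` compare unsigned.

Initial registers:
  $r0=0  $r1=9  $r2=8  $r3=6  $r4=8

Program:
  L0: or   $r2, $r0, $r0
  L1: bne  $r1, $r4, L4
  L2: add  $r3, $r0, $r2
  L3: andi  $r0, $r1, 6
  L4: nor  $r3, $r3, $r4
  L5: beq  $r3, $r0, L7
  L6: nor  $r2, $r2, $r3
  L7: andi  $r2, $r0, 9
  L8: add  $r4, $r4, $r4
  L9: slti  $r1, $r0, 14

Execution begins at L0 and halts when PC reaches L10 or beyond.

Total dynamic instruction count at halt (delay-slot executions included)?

[0] or   $r2, $r0, $r0  →  {$r0:0, $r1:9, $r2:0, $r3:6, $r4:8}
[1] bne  $r1, $r4, L4  →  {$r0:0, $r1:9, $r2:0, $r3:6, $r4:8}  ⟨branch taken⟩
[2] add  $r3, $r0, $r2  →  {$r0:0, $r1:9, $r2:0, $r3:0, $r4:8}
[4] nor  $r3, $r3, $r4  →  {$r0:0, $r1:9, $r2:0, $r3:65527, $r4:8}
[5] beq  $r3, $r0, L7  →  {$r0:0, $r1:9, $r2:0, $r3:65527, $r4:8}  ⟨branch fallthrough⟩
[6] nor  $r2, $r2, $r3  →  {$r0:0, $r1:9, $r2:8, $r3:65527, $r4:8}
[7] andi  $r2, $r0, 9  →  {$r0:0, $r1:9, $r2:0, $r3:65527, $r4:8}
[8] add  $r4, $r4, $r4  →  {$r0:0, $r1:9, $r2:0, $r3:65527, $r4:16}
[9] slti  $r1, $r0, 14  →  {$r0:0, $r1:1, $r2:0, $r3:65527, $r4:16}

9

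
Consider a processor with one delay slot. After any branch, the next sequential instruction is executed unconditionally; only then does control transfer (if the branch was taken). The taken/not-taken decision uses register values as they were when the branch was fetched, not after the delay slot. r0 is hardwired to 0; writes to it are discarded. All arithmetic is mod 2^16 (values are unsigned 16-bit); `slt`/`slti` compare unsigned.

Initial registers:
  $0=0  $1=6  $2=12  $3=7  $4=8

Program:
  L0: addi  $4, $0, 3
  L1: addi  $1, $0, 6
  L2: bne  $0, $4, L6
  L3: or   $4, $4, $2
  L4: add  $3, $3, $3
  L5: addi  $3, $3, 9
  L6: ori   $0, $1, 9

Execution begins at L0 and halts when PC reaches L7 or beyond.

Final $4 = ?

#0 addi  $4, $0, 3 ; 0/6/12/7/3
#1 addi  $1, $0, 6 ; 0/6/12/7/3
#2 bne  $0, $4, L6 ; 0/6/12/7/3 ; →target
#3 or   $4, $4, $2 ; 0/6/12/7/15
#6 ori   $0, $1, 9 ; 0/6/12/7/15

15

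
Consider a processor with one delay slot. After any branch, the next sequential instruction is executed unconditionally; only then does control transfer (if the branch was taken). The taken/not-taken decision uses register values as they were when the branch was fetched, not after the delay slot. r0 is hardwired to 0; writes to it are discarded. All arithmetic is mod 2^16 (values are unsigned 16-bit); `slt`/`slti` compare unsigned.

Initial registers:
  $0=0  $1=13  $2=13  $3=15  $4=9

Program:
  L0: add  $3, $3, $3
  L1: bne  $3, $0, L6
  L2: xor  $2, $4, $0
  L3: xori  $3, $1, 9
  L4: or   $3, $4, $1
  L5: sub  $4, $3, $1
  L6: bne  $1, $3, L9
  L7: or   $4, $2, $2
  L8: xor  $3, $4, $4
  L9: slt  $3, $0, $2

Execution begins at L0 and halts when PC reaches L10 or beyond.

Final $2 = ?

9

PC=0  add  $3, $3, $3        | $0=0 $1=13 $2=13 $3=30 $4=9
PC=1  bne  $3, $0, L6        | $0=0 $1=13 $2=13 $3=30 $4=9  [TAKEN]
PC=2  xor  $2, $4, $0        | $0=0 $1=13 $2=9 $3=30 $4=9
PC=6  bne  $1, $3, L9        | $0=0 $1=13 $2=9 $3=30 $4=9  [TAKEN]
PC=7  or   $4, $2, $2        | $0=0 $1=13 $2=9 $3=30 $4=9
PC=9  slt  $3, $0, $2        | $0=0 $1=13 $2=9 $3=1 $4=9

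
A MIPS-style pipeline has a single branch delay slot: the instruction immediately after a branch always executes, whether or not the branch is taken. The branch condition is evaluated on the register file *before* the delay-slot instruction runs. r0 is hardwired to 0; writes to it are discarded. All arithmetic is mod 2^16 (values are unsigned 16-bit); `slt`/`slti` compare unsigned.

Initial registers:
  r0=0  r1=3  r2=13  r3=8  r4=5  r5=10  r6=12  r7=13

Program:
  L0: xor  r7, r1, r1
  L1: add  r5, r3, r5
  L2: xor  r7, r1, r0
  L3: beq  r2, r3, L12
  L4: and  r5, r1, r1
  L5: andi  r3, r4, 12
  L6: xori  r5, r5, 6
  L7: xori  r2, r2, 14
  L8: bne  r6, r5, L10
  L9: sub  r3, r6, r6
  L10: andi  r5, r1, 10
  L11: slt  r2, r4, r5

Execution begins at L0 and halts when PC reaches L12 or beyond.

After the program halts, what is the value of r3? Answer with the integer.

  step pc=0: xor  r7, r1, r1  regs=(0,3,13,8,5,10,12,0)
  step pc=1: add  r5, r3, r5  regs=(0,3,13,8,5,18,12,0)
  step pc=2: xor  r7, r1, r0  regs=(0,3,13,8,5,18,12,3)
  step pc=3: beq  r2, r3, L12  cond=F  regs=(0,3,13,8,5,18,12,3)
  step pc=4: and  r5, r1, r1  regs=(0,3,13,8,5,3,12,3)
  step pc=5: andi  r3, r4, 12  regs=(0,3,13,4,5,3,12,3)
  step pc=6: xori  r5, r5, 6  regs=(0,3,13,4,5,5,12,3)
  step pc=7: xori  r2, r2, 14  regs=(0,3,3,4,5,5,12,3)
  step pc=8: bne  r6, r5, L10  cond=T  regs=(0,3,3,4,5,5,12,3)
  step pc=9: sub  r3, r6, r6  regs=(0,3,3,0,5,5,12,3)
  step pc=10: andi  r5, r1, 10  regs=(0,3,3,0,5,2,12,3)
  step pc=11: slt  r2, r4, r5  regs=(0,3,0,0,5,2,12,3)

0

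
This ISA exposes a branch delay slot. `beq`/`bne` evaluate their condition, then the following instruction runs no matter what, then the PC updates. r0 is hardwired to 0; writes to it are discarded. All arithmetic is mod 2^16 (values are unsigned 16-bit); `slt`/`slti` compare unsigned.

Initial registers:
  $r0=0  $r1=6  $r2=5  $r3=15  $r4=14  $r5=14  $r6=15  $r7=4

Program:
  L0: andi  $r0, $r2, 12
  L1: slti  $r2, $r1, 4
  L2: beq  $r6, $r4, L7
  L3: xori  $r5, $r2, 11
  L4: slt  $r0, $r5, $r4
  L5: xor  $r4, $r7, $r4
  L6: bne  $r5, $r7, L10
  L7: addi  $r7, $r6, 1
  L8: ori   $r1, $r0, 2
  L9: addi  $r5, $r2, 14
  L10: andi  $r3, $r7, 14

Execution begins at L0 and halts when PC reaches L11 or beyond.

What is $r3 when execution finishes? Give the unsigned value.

0

[0] andi  $r0, $r2, 12  →  {$r0:0, $r1:6, $r2:5, $r3:15, $r4:14, $r5:14, $r6:15, $r7:4}
[1] slti  $r2, $r1, 4  →  {$r0:0, $r1:6, $r2:0, $r3:15, $r4:14, $r5:14, $r6:15, $r7:4}
[2] beq  $r6, $r4, L7  →  {$r0:0, $r1:6, $r2:0, $r3:15, $r4:14, $r5:14, $r6:15, $r7:4}  ⟨branch fallthrough⟩
[3] xori  $r5, $r2, 11  →  {$r0:0, $r1:6, $r2:0, $r3:15, $r4:14, $r5:11, $r6:15, $r7:4}
[4] slt  $r0, $r5, $r4  →  {$r0:0, $r1:6, $r2:0, $r3:15, $r4:14, $r5:11, $r6:15, $r7:4}
[5] xor  $r4, $r7, $r4  →  {$r0:0, $r1:6, $r2:0, $r3:15, $r4:10, $r5:11, $r6:15, $r7:4}
[6] bne  $r5, $r7, L10  →  {$r0:0, $r1:6, $r2:0, $r3:15, $r4:10, $r5:11, $r6:15, $r7:4}  ⟨branch taken⟩
[7] addi  $r7, $r6, 1  →  {$r0:0, $r1:6, $r2:0, $r3:15, $r4:10, $r5:11, $r6:15, $r7:16}
[10] andi  $r3, $r7, 14  →  {$r0:0, $r1:6, $r2:0, $r3:0, $r4:10, $r5:11, $r6:15, $r7:16}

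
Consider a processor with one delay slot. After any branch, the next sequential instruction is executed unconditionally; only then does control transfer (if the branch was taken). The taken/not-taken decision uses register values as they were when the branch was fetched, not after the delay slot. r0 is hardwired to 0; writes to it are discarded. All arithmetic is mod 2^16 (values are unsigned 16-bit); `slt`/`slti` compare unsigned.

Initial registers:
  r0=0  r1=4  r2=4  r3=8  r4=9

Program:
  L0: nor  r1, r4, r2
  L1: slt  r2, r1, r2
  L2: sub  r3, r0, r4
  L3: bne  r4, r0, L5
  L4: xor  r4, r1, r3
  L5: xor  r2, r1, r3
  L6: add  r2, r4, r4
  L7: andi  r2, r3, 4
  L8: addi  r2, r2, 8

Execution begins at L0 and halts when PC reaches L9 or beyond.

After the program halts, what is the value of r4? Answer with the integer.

5

[0] nor  r1, r4, r2  →  {r0:0, r1:65522, r2:4, r3:8, r4:9}
[1] slt  r2, r1, r2  →  {r0:0, r1:65522, r2:0, r3:8, r4:9}
[2] sub  r3, r0, r4  →  {r0:0, r1:65522, r2:0, r3:65527, r4:9}
[3] bne  r4, r0, L5  →  {r0:0, r1:65522, r2:0, r3:65527, r4:9}  ⟨branch taken⟩
[4] xor  r4, r1, r3  →  {r0:0, r1:65522, r2:0, r3:65527, r4:5}
[5] xor  r2, r1, r3  →  {r0:0, r1:65522, r2:5, r3:65527, r4:5}
[6] add  r2, r4, r4  →  {r0:0, r1:65522, r2:10, r3:65527, r4:5}
[7] andi  r2, r3, 4  →  {r0:0, r1:65522, r2:4, r3:65527, r4:5}
[8] addi  r2, r2, 8  →  {r0:0, r1:65522, r2:12, r3:65527, r4:5}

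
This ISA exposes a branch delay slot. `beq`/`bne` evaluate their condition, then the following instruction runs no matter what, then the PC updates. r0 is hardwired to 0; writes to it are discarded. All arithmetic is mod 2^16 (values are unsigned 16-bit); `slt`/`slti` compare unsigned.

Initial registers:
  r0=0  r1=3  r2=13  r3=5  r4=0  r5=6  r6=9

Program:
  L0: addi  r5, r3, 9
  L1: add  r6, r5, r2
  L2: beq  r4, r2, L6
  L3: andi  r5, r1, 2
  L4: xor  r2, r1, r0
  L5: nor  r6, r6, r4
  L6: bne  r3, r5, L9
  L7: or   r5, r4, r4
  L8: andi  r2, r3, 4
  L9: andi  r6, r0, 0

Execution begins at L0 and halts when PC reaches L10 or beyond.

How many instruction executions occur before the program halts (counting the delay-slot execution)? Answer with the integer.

PC=0  addi  r5, r3, 9        | r0=0 r1=3 r2=13 r3=5 r4=0 r5=14 r6=9
PC=1  add  r6, r5, r2        | r0=0 r1=3 r2=13 r3=5 r4=0 r5=14 r6=27
PC=2  beq  r4, r2, L6        | r0=0 r1=3 r2=13 r3=5 r4=0 r5=14 r6=27  [not taken]
PC=3  andi  r5, r1, 2        | r0=0 r1=3 r2=13 r3=5 r4=0 r5=2 r6=27
PC=4  xor  r2, r1, r0        | r0=0 r1=3 r2=3 r3=5 r4=0 r5=2 r6=27
PC=5  nor  r6, r6, r4        | r0=0 r1=3 r2=3 r3=5 r4=0 r5=2 r6=65508
PC=6  bne  r3, r5, L9        | r0=0 r1=3 r2=3 r3=5 r4=0 r5=2 r6=65508  [TAKEN]
PC=7  or   r5, r4, r4        | r0=0 r1=3 r2=3 r3=5 r4=0 r5=0 r6=65508
PC=9  andi  r6, r0, 0        | r0=0 r1=3 r2=3 r3=5 r4=0 r5=0 r6=0

9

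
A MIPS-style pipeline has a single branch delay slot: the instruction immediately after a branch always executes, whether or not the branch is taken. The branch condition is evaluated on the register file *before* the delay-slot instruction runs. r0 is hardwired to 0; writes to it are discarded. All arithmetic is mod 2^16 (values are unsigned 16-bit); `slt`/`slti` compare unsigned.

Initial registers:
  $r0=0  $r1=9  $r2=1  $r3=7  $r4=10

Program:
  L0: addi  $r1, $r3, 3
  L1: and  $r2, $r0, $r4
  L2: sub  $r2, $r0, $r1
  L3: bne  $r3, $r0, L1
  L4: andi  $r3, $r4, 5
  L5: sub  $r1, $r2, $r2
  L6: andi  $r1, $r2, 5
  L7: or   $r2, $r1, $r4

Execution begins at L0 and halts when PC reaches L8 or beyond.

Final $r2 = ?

14

[0] addi  $r1, $r3, 3  →  {$r0:0, $r1:10, $r2:1, $r3:7, $r4:10}
[1] and  $r2, $r0, $r4  →  {$r0:0, $r1:10, $r2:0, $r3:7, $r4:10}
[2] sub  $r2, $r0, $r1  →  {$r0:0, $r1:10, $r2:65526, $r3:7, $r4:10}
[3] bne  $r3, $r0, L1  →  {$r0:0, $r1:10, $r2:65526, $r3:7, $r4:10}  ⟨branch taken⟩
[4] andi  $r3, $r4, 5  →  {$r0:0, $r1:10, $r2:65526, $r3:0, $r4:10}
[1] and  $r2, $r0, $r4  →  {$r0:0, $r1:10, $r2:0, $r3:0, $r4:10}
[2] sub  $r2, $r0, $r1  →  {$r0:0, $r1:10, $r2:65526, $r3:0, $r4:10}
[3] bne  $r3, $r0, L1  →  {$r0:0, $r1:10, $r2:65526, $r3:0, $r4:10}  ⟨branch fallthrough⟩
[4] andi  $r3, $r4, 5  →  {$r0:0, $r1:10, $r2:65526, $r3:0, $r4:10}
[5] sub  $r1, $r2, $r2  →  {$r0:0, $r1:0, $r2:65526, $r3:0, $r4:10}
[6] andi  $r1, $r2, 5  →  {$r0:0, $r1:4, $r2:65526, $r3:0, $r4:10}
[7] or   $r2, $r1, $r4  →  {$r0:0, $r1:4, $r2:14, $r3:0, $r4:10}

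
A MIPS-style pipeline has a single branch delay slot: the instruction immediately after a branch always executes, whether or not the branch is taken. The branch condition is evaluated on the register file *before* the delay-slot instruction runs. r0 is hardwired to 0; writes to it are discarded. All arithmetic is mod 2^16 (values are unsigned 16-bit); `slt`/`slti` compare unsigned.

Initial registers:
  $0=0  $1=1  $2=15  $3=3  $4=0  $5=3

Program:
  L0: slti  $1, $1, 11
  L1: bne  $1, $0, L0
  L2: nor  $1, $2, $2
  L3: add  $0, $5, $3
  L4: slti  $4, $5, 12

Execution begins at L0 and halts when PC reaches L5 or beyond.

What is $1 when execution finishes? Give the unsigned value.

65520

PC=0  slti  $1, $1, 11       | $0=0 $1=1 $2=15 $3=3 $4=0 $5=3
PC=1  bne  $1, $0, L0        | $0=0 $1=1 $2=15 $3=3 $4=0 $5=3  [TAKEN]
PC=2  nor  $1, $2, $2        | $0=0 $1=65520 $2=15 $3=3 $4=0 $5=3
PC=0  slti  $1, $1, 11       | $0=0 $1=0 $2=15 $3=3 $4=0 $5=3
PC=1  bne  $1, $0, L0        | $0=0 $1=0 $2=15 $3=3 $4=0 $5=3  [not taken]
PC=2  nor  $1, $2, $2        | $0=0 $1=65520 $2=15 $3=3 $4=0 $5=3
PC=3  add  $0, $5, $3        | $0=0 $1=65520 $2=15 $3=3 $4=0 $5=3
PC=4  slti  $4, $5, 12       | $0=0 $1=65520 $2=15 $3=3 $4=1 $5=3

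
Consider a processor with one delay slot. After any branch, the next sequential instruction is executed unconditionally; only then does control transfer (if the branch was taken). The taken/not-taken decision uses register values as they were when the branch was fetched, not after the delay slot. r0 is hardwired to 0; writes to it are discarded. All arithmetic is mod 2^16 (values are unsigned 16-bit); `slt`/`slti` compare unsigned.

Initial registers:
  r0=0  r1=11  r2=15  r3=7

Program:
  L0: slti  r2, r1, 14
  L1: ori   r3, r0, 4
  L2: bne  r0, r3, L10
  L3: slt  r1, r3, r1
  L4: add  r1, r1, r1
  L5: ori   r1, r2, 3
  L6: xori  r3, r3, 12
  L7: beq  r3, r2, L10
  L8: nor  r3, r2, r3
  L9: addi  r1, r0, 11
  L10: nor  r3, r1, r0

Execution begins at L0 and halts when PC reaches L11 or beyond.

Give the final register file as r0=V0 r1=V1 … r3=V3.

PC=0  slti  r2, r1, 14       | r0=0 r1=11 r2=1 r3=7
PC=1  ori   r3, r0, 4        | r0=0 r1=11 r2=1 r3=4
PC=2  bne  r0, r3, L10       | r0=0 r1=11 r2=1 r3=4  [TAKEN]
PC=3  slt  r1, r3, r1        | r0=0 r1=1 r2=1 r3=4
PC=10 nor  r3, r1, r0        | r0=0 r1=1 r2=1 r3=65534

r0=0 r1=1 r2=1 r3=65534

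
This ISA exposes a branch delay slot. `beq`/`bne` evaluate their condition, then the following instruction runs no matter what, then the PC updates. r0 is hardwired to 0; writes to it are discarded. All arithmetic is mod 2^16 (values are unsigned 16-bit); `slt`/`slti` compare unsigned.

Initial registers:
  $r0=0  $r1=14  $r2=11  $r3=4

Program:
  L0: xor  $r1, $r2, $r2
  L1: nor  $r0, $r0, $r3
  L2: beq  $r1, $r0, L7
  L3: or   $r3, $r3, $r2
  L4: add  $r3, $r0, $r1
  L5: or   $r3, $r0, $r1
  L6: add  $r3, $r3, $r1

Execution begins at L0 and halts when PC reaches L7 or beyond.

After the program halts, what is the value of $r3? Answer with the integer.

  step pc=0: xor  $r1, $r2, $r2  regs=(0,0,11,4)
  step pc=1: nor  $r0, $r0, $r3  regs=(0,0,11,4)
  step pc=2: beq  $r1, $r0, L7  cond=T  regs=(0,0,11,4)
  step pc=3: or   $r3, $r3, $r2  regs=(0,0,11,15)

15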